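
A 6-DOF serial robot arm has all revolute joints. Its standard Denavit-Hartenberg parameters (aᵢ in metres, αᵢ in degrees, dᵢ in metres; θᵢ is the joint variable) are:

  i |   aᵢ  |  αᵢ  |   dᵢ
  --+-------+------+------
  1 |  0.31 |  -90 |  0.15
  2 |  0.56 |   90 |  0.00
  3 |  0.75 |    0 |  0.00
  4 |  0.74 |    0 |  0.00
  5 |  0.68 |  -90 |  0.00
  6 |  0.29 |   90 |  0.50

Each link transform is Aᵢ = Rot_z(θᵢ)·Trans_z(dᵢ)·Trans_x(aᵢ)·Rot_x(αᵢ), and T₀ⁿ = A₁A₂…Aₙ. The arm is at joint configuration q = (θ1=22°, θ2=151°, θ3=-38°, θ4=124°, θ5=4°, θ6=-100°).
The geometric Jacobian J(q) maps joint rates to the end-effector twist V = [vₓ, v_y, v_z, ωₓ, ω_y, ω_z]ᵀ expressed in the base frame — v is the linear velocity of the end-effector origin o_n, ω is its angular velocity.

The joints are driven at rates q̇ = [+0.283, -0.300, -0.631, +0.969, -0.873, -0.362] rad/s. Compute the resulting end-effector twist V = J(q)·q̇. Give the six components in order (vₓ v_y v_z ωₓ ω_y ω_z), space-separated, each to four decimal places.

0.1730 -0.1872 -0.0280 -0.4217 -0.4939 0.5754

o_n = [-0.4934, 0.7779, -0.4404]
J₁: ẑ×o_n = [-0.7779, -0.4934, 0.0000], ω = ẑ
J2: z=[-0.3746, 0.9272, 0.0000] o=[0.2874, 0.1161, 0.1500] → [-0.5474, -0.2212, 0.4761, -0.3746, 0.9272, 0.0000]
J3: z=[0.4495, 0.1816, -0.8746] o=[-0.1667, -0.0673, -0.1215] → [0.6814, 0.4291, 0.4393, 0.4495, 0.1816, -0.8746]
J4: z=[0.4495, 0.1816, -0.8746] o=[-0.4730, -0.6891, -0.4080] → [1.2772, 0.0324, 0.6631, 0.4495, 0.1816, -0.8746]
J5: z=[0.4495, 0.1816, -0.8746] o=[-0.7914, -0.0216, -0.4330] → [0.6979, -0.2573, 0.3053, 0.4495, 0.1816, -0.8746]
J6: z=[0.8109, 0.3276, 0.4848] o=[-1.0461, 0.6089, -0.4330] → [-0.0843, 0.2739, -0.0440, 0.8109, 0.3276, 0.4848]
V = J·q̇ = [0.1730, -0.1872, -0.0280, -0.4217, -0.4939, 0.5754]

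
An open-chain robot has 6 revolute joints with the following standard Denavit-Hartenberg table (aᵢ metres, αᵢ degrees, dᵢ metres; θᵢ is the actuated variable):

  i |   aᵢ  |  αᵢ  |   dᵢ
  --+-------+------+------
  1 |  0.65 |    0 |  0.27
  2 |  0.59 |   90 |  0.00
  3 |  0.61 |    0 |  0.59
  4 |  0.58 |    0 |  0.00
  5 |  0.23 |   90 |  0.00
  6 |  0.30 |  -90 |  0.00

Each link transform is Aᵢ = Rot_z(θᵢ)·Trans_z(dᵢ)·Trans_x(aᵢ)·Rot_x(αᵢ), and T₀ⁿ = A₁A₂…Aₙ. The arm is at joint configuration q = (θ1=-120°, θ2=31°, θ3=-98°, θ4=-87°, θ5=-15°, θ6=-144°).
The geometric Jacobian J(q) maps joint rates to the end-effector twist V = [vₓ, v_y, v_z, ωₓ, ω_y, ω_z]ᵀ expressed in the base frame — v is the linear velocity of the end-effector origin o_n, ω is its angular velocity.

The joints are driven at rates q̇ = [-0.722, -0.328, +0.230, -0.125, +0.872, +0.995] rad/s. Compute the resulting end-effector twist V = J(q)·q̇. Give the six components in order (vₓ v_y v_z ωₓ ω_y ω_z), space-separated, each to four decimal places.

-0.1092 0.7013 -0.0085 -0.9709 -0.3573 -0.1150

o_n = [-0.7397, -0.5094, -0.2879]
J₁: ẑ×o_n = [0.5094, -0.7397, 0.0000], ω = ẑ
J2: z=[0.0000, 0.0000, 1.0000] o=[-0.3250, -0.5629, 0.2700] → [-0.0535, -0.4147, 0.0000, 0.0000, 0.0000, 1.0000]
J3: z=[-0.9998, -0.0175, 0.0000] o=[-0.3147, -1.1528, 0.2700] → [0.0097, -0.5578, -0.6507, -0.9998, -0.0175, 0.0000]
J4: z=[-0.9998, -0.0175, 0.0000] o=[-0.9061, -1.0782, -0.3341] → [-0.0008, 0.0462, -0.5659, -0.9998, -0.0175, 0.0000]
J5: z=[-0.9998, -0.0175, 0.0000] o=[-0.9162, -0.5005, -0.2835] → [0.0001, -0.0043, 0.0119, -0.9998, -0.0175, 0.0000]
J6: z=[0.0060, -0.3420, 0.9397] o=[-0.9200, -0.2844, -0.2048] → [0.2398, 0.1699, 0.0603, 0.0060, -0.3420, 0.9397]
V = J·q̇ = [-0.1092, 0.7013, -0.0085, -0.9709, -0.3573, -0.1150]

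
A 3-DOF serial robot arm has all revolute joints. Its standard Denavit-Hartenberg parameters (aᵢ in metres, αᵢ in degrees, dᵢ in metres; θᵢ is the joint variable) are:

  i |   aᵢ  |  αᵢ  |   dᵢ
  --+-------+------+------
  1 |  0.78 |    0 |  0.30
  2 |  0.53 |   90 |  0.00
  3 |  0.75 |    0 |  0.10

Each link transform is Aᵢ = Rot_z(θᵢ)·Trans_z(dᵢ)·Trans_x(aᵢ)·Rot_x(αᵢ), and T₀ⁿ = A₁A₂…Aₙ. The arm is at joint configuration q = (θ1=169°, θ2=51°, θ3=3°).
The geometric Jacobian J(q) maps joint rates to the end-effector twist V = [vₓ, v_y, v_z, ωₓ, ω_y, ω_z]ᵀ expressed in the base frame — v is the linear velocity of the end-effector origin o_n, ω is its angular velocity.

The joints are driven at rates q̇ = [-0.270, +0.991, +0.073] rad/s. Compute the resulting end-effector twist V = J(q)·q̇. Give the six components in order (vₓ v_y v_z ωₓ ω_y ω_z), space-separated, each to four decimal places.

0.5799 -0.5442 0.0547 -0.0469 0.0559 0.7210

o_n = [-1.8097, -0.5967, 0.3393]
J₁: ẑ×o_n = [0.5967, -1.8097, 0.0000], ω = ẑ
J2: z=[0.0000, 0.0000, 1.0000] o=[-0.7657, 0.1488, 0.3000] → [0.7455, -1.0440, 0.0000, 0.0000, 0.0000, 1.0000]
J3: z=[-0.6428, 0.7660, 0.0000] o=[-1.1717, -0.1918, 0.3000] → [0.0301, 0.0252, 0.7490, -0.6428, 0.7660, 0.0000]
V = J·q̇ = [0.5799, -0.5442, 0.0547, -0.0469, 0.0559, 0.7210]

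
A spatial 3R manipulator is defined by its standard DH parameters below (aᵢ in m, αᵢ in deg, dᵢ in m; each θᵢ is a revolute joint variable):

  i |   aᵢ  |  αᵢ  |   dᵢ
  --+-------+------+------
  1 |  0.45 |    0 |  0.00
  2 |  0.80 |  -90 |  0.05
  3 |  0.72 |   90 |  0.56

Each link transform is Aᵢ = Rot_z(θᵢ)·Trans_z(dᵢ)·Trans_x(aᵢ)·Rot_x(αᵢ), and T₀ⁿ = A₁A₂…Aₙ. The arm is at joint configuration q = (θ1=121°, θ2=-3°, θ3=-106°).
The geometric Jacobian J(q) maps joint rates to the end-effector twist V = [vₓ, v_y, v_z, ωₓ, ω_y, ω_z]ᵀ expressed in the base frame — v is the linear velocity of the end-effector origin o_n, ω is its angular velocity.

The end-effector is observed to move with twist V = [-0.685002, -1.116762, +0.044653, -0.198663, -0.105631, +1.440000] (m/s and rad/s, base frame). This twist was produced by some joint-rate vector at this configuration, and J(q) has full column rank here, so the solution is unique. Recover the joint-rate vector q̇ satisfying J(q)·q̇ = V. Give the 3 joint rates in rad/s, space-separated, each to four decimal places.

o_n = [-1.0086, 0.6540, 0.7421]
J₁: ẑ×o_n = [-0.6540, -1.0086, 0.0000], ω = ẑ
J2: z=[0.0000, 0.0000, 1.0000] o=[-0.2318, 0.3857, 0.0000] → [-0.2682, -0.7769, 0.0000, 0.0000, 0.0000, 1.0000]
J3: z=[-0.8829, -0.4695, 0.0000] o=[-0.6073, 1.0921, 0.0500] → [-0.3249, 0.6111, 0.1985, -0.8829, -0.4695, 0.0000]
q̇ = J⁺·V = [0.5850, 0.8550, 0.2250]

0.5850 0.8550 0.2250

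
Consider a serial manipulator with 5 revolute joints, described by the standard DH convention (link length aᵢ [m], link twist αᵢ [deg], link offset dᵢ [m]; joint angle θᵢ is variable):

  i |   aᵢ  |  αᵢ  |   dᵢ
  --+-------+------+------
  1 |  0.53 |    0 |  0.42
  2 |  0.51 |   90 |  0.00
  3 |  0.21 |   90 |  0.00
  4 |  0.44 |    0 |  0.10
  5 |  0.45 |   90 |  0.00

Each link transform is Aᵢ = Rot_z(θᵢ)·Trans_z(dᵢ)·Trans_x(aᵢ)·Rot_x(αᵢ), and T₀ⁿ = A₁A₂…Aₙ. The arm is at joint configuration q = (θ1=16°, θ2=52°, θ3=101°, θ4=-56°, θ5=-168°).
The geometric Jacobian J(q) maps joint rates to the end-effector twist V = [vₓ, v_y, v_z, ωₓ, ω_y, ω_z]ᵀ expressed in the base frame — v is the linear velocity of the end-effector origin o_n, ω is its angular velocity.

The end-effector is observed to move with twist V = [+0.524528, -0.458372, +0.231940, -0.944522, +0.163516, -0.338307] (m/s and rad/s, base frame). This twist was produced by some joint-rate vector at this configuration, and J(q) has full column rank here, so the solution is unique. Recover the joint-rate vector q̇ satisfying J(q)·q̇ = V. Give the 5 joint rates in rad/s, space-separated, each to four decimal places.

-0.7790 0.4800 -0.9370 0.6620 -0.8680

o_n = [0.6795, 0.7061, 0.5690]
J₁: ẑ×o_n = [-0.7061, 0.6795, 0.0000], ω = ẑ
J2: z=[0.0000, 0.0000, 1.0000] o=[0.5095, 0.1461, 0.4200] → [-0.5600, 0.1700, 0.0000, 0.0000, 0.0000, 1.0000]
J3: z=[0.9272, -0.3746, 0.0000] o=[0.7005, 0.6190, 0.4200] → [-0.0558, -0.1381, 0.0729, 0.9272, -0.3746, 0.0000]
J4: z=[0.3677, 0.9101, 0.1908] o=[0.6855, 0.5818, 0.6261] → [-0.0757, 0.0199, 0.0512, 0.3677, 0.9101, 0.1908]
J5: z=[0.3677, 0.9101, 0.1908] o=[0.3665, 0.7659, 0.8867] → [-0.2778, 0.1766, -0.3069, 0.3677, 0.9101, 0.1908]
q̇ = J⁺·V = [-0.7790, 0.4800, -0.9370, 0.6620, -0.8680]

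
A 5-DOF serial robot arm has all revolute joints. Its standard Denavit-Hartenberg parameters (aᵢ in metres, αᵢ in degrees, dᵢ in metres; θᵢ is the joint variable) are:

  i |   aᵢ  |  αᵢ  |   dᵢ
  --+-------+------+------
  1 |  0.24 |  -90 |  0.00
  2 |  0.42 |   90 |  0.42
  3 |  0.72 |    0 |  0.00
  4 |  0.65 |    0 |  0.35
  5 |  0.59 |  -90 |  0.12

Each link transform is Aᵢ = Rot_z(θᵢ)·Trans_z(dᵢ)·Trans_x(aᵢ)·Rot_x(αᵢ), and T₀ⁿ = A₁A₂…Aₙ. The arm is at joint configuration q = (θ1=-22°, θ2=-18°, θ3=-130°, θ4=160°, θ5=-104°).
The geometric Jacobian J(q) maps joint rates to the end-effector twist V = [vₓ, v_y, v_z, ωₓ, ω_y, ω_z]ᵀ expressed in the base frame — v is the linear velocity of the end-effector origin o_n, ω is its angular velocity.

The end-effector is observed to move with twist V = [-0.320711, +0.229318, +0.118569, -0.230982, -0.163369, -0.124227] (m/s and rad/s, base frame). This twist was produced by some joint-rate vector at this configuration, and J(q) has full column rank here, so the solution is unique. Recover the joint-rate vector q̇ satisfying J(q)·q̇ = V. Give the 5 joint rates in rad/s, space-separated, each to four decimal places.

-0.5950 -0.2380 -0.0800 0.8220 -0.2470

o_n = [0.5499, -0.6252, 0.6580]
J₁: ẑ×o_n = [0.6252, 0.5499, -0.0000], ω = ẑ
J2: z=[0.3746, 0.9272, 0.0000] o=[0.2225, -0.0899, 0.0000] → [0.6101, -0.2465, -0.5041, 0.3746, 0.9272, 0.0000]
J3: z=[-0.2865, 0.1158, 0.9511] o=[0.7502, 0.1499, 0.1298] → [0.7983, -0.0392, 0.2453, -0.2865, 0.1158, 0.9511]
J4: z=[-0.2865, 0.1158, 0.9511] o=[0.1355, -0.1966, -0.0132] → [0.4853, 0.5864, 0.0748, -0.2865, 0.1158, 0.9511]
J5: z=[-0.2865, 0.1158, 0.9511] o=[0.6533, -0.0553, 0.4936] → [0.5610, -0.0513, 0.1753, -0.2865, 0.1158, 0.9511]
q̇ = J⁺·V = [-0.5950, -0.2380, -0.0800, 0.8220, -0.2470]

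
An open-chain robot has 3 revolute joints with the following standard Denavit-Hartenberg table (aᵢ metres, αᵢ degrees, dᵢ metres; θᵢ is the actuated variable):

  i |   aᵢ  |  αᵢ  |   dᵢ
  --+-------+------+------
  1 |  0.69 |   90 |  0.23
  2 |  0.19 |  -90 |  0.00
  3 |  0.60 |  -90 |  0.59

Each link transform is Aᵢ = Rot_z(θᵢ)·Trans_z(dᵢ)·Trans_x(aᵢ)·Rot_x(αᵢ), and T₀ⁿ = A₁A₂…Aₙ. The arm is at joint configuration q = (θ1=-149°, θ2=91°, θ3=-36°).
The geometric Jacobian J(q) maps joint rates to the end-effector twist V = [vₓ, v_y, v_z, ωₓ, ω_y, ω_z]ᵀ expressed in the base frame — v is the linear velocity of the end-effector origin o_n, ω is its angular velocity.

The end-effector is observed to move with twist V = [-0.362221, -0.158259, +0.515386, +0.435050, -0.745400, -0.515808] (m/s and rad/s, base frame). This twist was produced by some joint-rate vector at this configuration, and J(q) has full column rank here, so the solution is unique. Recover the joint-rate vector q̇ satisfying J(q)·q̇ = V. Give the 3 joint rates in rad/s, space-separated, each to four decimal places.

o_n = [-0.2573, 0.2568, 0.8950]
J₁: ẑ×o_n = [-0.2568, -0.2573, 0.0000], ω = ẑ
J2: z=[-0.5150, 0.8572, 0.0000] o=[-0.5914, -0.3554, 0.2300] → [0.5700, 0.3425, -0.6017, -0.5150, 0.8572, 0.0000]
J3: z=[0.8570, 0.5150, -0.0175] o=[-0.5886, -0.3537, 0.4200] → [0.2553, -0.4129, 0.3526, 0.8570, 0.5150, -0.0175]
q̇ = J⁺·V = [-0.5160, -0.8630, -0.0110]

-0.5160 -0.8630 -0.0110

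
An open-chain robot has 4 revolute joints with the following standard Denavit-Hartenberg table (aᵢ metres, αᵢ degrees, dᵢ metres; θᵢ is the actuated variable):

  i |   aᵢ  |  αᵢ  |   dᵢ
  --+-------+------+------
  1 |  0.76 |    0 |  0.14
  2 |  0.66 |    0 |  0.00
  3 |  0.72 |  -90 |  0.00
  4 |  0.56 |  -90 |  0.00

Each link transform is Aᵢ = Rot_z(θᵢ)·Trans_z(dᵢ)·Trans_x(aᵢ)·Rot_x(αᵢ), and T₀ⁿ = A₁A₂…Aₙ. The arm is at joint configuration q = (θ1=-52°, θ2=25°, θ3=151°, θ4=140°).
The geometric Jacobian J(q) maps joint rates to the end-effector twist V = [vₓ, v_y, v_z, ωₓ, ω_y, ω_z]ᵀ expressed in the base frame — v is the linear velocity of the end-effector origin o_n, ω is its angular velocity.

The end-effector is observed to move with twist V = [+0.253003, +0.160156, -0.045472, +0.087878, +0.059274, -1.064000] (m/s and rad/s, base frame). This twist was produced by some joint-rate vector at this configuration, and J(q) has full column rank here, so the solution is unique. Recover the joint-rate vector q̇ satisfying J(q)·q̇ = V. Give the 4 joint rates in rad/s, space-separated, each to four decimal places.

0.1120 -0.2770 -0.8990 -0.1060

o_n = [0.8932, -0.6573, -0.2200]
J₁: ẑ×o_n = [0.6573, 0.8932, -0.0000], ω = ẑ
J2: z=[0.0000, 0.0000, 1.0000] o=[0.4679, -0.5989, 0.1400] → [0.0584, 0.4253, -0.0000, 0.0000, 0.0000, 1.0000]
J3: z=[0.0000, 0.0000, 1.0000] o=[1.0560, -0.8985, 0.1400] → [-0.2413, -0.1627, 0.0000, 0.0000, 0.0000, 1.0000]
J4: z=[-0.8290, -0.5592, 0.0000] o=[0.6533, -0.3016, 0.1400] → [0.2013, -0.2984, 0.4290, -0.8290, -0.5592, 0.0000]
q̇ = J⁺·V = [0.1120, -0.2770, -0.8990, -0.1060]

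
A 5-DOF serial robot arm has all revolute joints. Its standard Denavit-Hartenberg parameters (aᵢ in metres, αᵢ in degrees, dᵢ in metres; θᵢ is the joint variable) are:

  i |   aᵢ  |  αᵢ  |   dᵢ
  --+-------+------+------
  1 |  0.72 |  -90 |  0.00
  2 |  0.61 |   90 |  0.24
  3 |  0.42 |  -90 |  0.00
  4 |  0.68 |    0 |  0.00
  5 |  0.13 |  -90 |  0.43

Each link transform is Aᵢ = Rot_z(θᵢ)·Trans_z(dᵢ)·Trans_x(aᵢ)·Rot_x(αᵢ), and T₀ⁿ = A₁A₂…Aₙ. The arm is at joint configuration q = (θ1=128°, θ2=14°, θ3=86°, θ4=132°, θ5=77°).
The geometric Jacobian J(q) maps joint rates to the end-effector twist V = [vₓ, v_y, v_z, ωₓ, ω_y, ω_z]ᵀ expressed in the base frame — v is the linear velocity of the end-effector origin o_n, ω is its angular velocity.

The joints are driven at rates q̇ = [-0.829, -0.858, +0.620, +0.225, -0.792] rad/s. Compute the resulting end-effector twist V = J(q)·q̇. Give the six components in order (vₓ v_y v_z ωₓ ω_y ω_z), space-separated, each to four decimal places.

0.4869 1.1098 0.0718 0.2771 1.1033 -0.3643

o_n = [-0.5752, 0.5387, -0.4705]
J₁: ẑ×o_n = [-0.5387, -0.5752, 0.0000], ω = ẑ
J2: z=[-0.7880, -0.6157, 0.0000] o=[-0.4433, 0.5674, 0.0000] → [0.2896, -0.3707, -0.0586, -0.7880, -0.6157, 0.0000]
J3: z=[-0.1489, 0.1906, 0.9703] o=[-0.9968, 0.8860, -0.1476] → [0.2755, 0.3610, -0.0286, -0.1489, 0.1906, 0.9703]
J4: z=[0.5409, -0.8057, 0.2413] o=[-1.3445, 0.6505, -0.1547] → [0.2814, 0.3565, 0.5593, 0.5409, -0.8057, 0.2413]
J5: z=[0.5409, -0.8057, 0.2413] o=[-0.8926, 0.8093, -0.6373] → [-0.0691, -0.0137, 0.1093, 0.5409, -0.8057, 0.2413]
V = J·q̇ = [0.4869, 1.1098, 0.0718, 0.2771, 1.1033, -0.3643]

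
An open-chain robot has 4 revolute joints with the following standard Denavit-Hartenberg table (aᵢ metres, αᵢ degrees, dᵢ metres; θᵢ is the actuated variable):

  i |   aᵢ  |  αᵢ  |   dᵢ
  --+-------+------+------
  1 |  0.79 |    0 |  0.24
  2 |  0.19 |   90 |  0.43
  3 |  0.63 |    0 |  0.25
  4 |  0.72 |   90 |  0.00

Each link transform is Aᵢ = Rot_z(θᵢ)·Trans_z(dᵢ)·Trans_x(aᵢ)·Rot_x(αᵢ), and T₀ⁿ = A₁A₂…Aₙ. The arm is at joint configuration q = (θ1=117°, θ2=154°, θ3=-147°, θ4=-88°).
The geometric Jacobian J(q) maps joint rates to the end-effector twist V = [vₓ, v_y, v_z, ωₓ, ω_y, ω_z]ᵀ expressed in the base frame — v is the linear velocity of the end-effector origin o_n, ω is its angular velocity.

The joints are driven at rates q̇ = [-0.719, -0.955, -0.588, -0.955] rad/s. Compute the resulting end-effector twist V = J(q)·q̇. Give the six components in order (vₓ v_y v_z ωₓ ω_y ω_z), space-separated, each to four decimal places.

1.7687 -0.0099 0.9479 1.5428 0.0269 -1.6740

o_n = [-0.6217, 1.4508, 0.9167]
J₁: ẑ×o_n = [-1.4508, -0.6217, 0.0000], ω = ẑ
J2: z=[0.0000, 0.0000, 1.0000] o=[-0.3587, 0.7039, 0.2400] → [-0.7469, -0.2631, 0.0000, 0.0000, 0.0000, 1.0000]
J3: z=[-0.9998, -0.0175, 0.0000] o=[-0.3553, 0.5139, 0.6700] → [-0.0043, 0.2466, -0.9413, -0.9998, -0.0175, 0.0000]
J4: z=[-0.9998, -0.0175, 0.0000] o=[-0.6145, 1.0378, 0.3269] → [-0.0103, 0.5897, -0.4130, -0.9998, -0.0175, 0.0000]
V = J·q̇ = [1.7687, -0.0099, 0.9479, 1.5428, 0.0269, -1.6740]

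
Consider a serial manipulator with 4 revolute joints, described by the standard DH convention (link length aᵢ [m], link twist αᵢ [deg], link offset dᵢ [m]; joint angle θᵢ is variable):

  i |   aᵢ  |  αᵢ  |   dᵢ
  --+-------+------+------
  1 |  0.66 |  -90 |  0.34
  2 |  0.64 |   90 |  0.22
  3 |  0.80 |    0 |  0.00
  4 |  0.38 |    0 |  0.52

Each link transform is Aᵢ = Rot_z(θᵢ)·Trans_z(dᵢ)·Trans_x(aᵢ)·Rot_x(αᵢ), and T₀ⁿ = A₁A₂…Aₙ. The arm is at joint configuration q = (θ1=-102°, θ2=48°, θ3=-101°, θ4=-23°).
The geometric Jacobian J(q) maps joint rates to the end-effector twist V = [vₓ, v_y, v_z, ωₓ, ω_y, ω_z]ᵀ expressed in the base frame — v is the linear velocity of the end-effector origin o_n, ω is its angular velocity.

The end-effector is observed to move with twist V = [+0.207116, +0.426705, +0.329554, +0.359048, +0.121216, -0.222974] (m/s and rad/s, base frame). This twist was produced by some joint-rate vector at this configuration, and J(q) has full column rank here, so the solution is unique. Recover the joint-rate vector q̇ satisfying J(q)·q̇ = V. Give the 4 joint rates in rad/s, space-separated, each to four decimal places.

-0.0490 0.3260 -0.7790 0.5190

o_n = [-1.1169, -1.0204, 0.4837]
J₁: ẑ×o_n = [1.0204, -1.1169, 0.0000], ω = ẑ
J2: z=[0.9781, -0.2079, 0.0000] o=[-0.1372, -0.6456, 0.3400] → [-0.0299, -0.1405, -0.5704, 0.9781, -0.2079, 0.0000]
J3: z=[-0.1545, -0.7269, 0.6691] o=[-0.0111, -1.1102, -0.1356] → [-0.5102, -0.6443, -0.8177, -0.1545, -0.7269, 0.6691]
J4: z=[-0.1545, -0.7269, 0.6691] o=[-0.7580, -0.8470, -0.0222] → [-0.2517, -0.1620, -0.2341, -0.1545, -0.7269, 0.6691]
q̇ = J⁺·V = [-0.0490, 0.3260, -0.7790, 0.5190]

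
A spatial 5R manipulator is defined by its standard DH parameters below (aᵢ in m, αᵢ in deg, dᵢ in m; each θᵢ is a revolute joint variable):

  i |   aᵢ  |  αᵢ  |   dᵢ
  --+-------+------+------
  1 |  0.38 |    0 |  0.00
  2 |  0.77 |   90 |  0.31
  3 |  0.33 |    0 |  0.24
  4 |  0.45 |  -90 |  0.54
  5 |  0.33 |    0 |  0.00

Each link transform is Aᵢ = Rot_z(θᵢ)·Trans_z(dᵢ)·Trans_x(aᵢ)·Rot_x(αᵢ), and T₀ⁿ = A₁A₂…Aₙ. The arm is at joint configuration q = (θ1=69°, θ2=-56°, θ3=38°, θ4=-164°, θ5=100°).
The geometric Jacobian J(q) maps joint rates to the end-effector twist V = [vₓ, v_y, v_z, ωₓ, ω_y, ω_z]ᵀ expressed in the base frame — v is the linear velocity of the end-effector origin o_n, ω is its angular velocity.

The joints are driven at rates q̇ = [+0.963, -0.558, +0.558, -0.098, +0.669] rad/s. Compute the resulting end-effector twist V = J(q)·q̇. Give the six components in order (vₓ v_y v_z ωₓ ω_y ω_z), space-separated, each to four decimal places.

-0.0698 0.4868 0.2148 0.6308 -0.3265 0.0118

o_n = [1.0173, 0.0912, 0.1955]
J₁: ẑ×o_n = [-0.0912, 1.0173, 0.0000], ω = ẑ
J2: z=[0.0000, 0.0000, 1.0000] o=[0.1362, 0.3548, 0.0000] → [0.2636, 0.8811, -0.0000, 0.0000, 0.0000, 1.0000]
J3: z=[0.2250, -0.9744, 0.0000] o=[0.8864, 0.5280, 0.3100] → [0.1116, 0.0258, 0.0292, 0.2250, -0.9744, 0.0000]
J4: z=[0.2250, -0.9744, 0.0000] o=[1.1938, 0.3526, 0.5132] → [0.3096, 0.0715, -0.2308, 0.2250, -0.9744, 0.0000]
J5: z=[0.7883, 0.1820, -0.5878] o=[1.0576, -0.2330, 0.1491] → [0.1990, -0.0129, 0.2629, 0.7883, 0.1820, -0.5878]
V = J·q̇ = [-0.0698, 0.4868, 0.2148, 0.6308, -0.3265, 0.0118]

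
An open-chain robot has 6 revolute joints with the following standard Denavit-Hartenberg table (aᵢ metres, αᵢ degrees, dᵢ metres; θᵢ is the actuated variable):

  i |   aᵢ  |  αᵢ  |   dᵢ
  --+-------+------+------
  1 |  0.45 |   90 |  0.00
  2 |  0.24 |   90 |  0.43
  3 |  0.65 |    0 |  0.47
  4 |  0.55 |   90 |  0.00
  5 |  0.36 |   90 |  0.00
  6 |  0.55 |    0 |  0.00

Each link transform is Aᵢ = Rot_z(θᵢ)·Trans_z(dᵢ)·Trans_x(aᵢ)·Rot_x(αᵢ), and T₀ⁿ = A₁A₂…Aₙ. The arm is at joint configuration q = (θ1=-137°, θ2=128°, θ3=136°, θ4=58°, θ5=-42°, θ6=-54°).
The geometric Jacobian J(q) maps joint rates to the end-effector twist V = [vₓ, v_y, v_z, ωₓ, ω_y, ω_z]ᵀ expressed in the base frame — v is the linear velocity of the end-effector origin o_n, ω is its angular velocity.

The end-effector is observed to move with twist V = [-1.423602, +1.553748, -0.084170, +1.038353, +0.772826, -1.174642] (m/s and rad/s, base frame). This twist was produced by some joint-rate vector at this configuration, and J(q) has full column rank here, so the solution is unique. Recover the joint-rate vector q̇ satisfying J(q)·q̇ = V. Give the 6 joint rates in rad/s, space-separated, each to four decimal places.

-0.9980 0.6610 -0.2210 -0.4140 -0.9380 0.6560

o_n = [-0.9848, -0.6533, -0.8954]
J₁: ẑ×o_n = [0.6533, -0.9848, 0.0000], ω = ẑ
J2: z=[-0.6820, 0.7314, 0.0000] o=[-0.3291, -0.3069, 0.0000] → [-0.6549, -0.6107, 0.7158, -0.6820, 0.7314, 0.0000]
J3: z=[-0.5763, -0.5374, 0.6157] o=[-0.5143, 0.1084, 0.1891] → [1.0518, -0.9147, 0.1861, -0.5763, -0.5374, 0.6157]
J4: z=[-0.5763, -0.5374, 0.6157] o=[-1.3036, -0.0103, 0.1100] → [0.9362, -0.3832, 0.5419, -0.5763, -0.5374, 0.6157]
J5: z=[-0.7707, 0.6081, -0.1906] o=[-1.4532, -0.3317, -0.3105] → [-0.4170, -0.5401, -0.0370, -0.7707, 0.6081, -0.1906]
J6: z=[0.6102, 0.7904, 0.0541] o=[-1.3871, -0.3586, -0.6634] → [-0.1675, 0.1634, -0.4978, 0.6102, 0.7904, 0.0541]
q̇ = J⁺·V = [-0.9980, 0.6610, -0.2210, -0.4140, -0.9380, 0.6560]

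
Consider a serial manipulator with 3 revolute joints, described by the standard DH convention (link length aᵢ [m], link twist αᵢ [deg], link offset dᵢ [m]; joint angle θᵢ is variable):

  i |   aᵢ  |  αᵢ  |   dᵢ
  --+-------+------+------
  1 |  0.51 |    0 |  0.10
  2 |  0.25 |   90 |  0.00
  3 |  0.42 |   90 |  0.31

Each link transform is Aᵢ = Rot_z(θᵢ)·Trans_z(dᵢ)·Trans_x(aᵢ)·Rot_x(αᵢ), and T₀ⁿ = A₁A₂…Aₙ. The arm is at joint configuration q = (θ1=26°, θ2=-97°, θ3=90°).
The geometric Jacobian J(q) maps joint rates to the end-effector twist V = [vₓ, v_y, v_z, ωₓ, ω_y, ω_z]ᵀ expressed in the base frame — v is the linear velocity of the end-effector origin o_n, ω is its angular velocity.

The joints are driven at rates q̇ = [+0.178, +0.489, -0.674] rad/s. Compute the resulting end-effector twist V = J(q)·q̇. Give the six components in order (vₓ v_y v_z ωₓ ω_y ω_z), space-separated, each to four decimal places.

0.2773 -0.3273 -0.0000 0.6373 0.2194 0.6670

o_n = [0.2467, -0.1137, 0.5200]
J₁: ẑ×o_n = [0.1137, 0.2467, -0.0000], ω = ẑ
J2: z=[0.0000, 0.0000, 1.0000] o=[0.4584, 0.2236, 0.1000] → [0.3373, -0.2117, 0.0000, 0.0000, 0.0000, 1.0000]
J3: z=[-0.9455, -0.3256, 0.0000] o=[0.5398, -0.0128, 0.1000] → [-0.1367, 0.3971, 0.0000, -0.9455, -0.3256, 0.0000]
V = J·q̇ = [0.2773, -0.3273, -0.0000, 0.6373, 0.2194, 0.6670]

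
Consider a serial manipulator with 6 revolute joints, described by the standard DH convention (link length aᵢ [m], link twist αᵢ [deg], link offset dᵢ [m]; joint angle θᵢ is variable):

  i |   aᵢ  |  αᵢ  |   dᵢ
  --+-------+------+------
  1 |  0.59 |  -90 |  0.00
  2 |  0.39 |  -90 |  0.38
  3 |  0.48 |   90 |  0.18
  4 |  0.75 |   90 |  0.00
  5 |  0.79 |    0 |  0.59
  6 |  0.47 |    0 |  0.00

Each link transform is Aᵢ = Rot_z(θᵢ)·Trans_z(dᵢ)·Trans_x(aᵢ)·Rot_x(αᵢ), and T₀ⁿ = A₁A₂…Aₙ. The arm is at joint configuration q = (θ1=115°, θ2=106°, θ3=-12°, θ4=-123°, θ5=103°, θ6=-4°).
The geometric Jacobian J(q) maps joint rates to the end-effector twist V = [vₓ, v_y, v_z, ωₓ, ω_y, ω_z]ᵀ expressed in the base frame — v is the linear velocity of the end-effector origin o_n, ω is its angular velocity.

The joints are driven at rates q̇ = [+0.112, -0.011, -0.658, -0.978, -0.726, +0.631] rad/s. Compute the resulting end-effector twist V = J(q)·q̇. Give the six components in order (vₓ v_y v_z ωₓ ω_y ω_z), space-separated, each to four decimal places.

0.2561 0.0341 1.2177 0.6064 0.9500 -0.3540

o_n = [-1.6170, -0.1465, 0.1640]
J₁: ẑ×o_n = [0.1465, -1.6170, 0.0000], ω = ẑ
J2: z=[-0.9063, -0.4226, 0.0000] o=[-0.2493, 0.5347, 0.0000] → [-0.0693, 0.1486, 0.0394, -0.9063, -0.4226, 0.0000]
J3: z=[0.4062, -0.8712, 0.2756] o=[-0.5483, 0.2767, -0.3749] → [-0.3528, -0.5135, -1.1030, 0.4062, -0.8712, 0.2756]
J4: z=[-0.9107, -0.3614, 0.1999] o=[-0.5109, -0.0396, -0.7766] → [-0.3186, 0.6355, -0.3024, -0.9107, -0.3614, 0.1999]
J5: z=[0.2837, -0.1959, 0.9387] o=[-0.7360, 0.6441, -0.5659] → [0.5992, -1.0341, -0.3969, 0.2837, -0.1959, 0.9387]
J6: z=[0.2837, -0.1959, 0.9387] o=[-1.2163, 0.0883, 0.0918] → [0.2063, -0.3966, -0.1451, 0.2837, -0.1959, 0.9387]
V = J·q̇ = [0.2561, 0.0341, 1.2177, 0.6064, 0.9500, -0.3540]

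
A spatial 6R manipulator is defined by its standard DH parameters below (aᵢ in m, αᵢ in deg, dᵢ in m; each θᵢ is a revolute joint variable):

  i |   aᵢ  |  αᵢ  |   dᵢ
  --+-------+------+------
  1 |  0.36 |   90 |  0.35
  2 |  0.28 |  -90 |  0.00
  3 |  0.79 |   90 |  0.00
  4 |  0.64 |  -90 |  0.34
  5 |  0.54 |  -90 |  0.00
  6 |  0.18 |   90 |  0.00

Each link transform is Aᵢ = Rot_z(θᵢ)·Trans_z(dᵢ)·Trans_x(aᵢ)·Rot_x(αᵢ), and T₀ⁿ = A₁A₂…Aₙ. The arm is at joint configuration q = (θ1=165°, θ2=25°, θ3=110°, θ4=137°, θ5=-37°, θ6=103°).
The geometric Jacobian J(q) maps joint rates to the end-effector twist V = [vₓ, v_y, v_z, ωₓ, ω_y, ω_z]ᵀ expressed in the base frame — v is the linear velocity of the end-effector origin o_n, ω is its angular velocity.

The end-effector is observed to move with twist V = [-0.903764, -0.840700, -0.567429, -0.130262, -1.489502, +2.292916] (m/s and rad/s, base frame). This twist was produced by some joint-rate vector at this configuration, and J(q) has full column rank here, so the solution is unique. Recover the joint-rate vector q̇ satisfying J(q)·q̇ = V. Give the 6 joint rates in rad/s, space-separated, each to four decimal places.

0.9330 -0.5350 0.6950 0.4830 -0.9950 -0.1960

o_n = [-0.8265, -0.1511, 1.4595]
J₁: ẑ×o_n = [0.1511, -0.8265, 0.0000], ω = ẑ
J2: z=[0.2588, 0.9659, 0.0000] o=[-0.3477, 0.0932, 0.3500] → [1.0717, -0.2872, 0.3993, 0.2588, 0.9659, 0.0000]
J3: z=[0.4082, -0.1094, 0.9063] o=[-0.5929, 0.1589, 0.4683] → [0.1725, -0.6164, -0.1521, 0.4082, -0.1094, 0.9063]
J4: z=[-0.9112, -0.1099, 0.3971] o=[-0.5485, -0.6216, 0.3541] → [-0.3084, 0.8967, -0.4593, -0.9112, -0.1099, 0.3971]
J5: z=[-0.3369, 0.7537, -0.5643] o=[-0.7064, -0.2443, 0.9524] → [0.4348, 0.2386, 0.0592, -0.3369, 0.7537, -0.5643]
J6: z=[0.8705, 0.4777, 0.1184] o=[-0.9001, -0.0006, 1.3936] → [0.0493, -0.0486, -0.1661, 0.8705, 0.4777, 0.1184]
q̇ = J⁺·V = [0.9330, -0.5350, 0.6950, 0.4830, -0.9950, -0.1960]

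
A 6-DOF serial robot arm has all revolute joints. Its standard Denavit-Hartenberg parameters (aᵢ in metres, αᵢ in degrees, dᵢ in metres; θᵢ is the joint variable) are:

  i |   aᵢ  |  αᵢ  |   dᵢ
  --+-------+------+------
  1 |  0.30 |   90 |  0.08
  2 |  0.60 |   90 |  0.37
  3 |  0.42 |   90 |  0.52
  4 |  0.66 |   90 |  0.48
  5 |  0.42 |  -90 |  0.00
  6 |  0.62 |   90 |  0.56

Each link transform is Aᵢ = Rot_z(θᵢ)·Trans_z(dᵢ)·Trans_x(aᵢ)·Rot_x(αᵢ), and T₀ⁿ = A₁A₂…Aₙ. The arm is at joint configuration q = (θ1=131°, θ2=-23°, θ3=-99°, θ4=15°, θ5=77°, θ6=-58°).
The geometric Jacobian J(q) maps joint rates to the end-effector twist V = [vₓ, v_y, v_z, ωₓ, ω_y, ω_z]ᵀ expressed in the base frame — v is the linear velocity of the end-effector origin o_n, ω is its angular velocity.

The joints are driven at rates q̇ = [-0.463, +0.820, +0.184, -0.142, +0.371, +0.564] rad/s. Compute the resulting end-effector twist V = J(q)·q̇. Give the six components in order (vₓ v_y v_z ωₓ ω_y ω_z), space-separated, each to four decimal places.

-0.0357 -0.1632 -0.7273 0.8099 0.9691 -0.2040

o_n = [0.1563, -0.5458, 0.3331]
J₁: ẑ×o_n = [0.5458, 0.1563, -0.0000], ω = ẑ
J2: z=[0.7547, 0.6561, 0.0000] o=[-0.1968, 0.2264, 0.0800] → [0.1660, -0.1910, -0.8145, 0.7547, 0.6561, 0.0000]
J3: z=[0.2563, -0.2949, -0.9205] o=[-0.2799, 0.8860, -0.1544] → [-1.4617, -0.5265, -0.2384, 0.2563, -0.2949, -0.9205]
J4: z=[0.7145, -0.5835, 0.3859] o=[-0.4200, 0.4148, -0.6074] → [-0.1781, -0.4496, -0.3501, 0.7145, -0.5835, 0.3859]
J5: z=[-0.4161, 0.0890, 0.9050] o=[-0.4482, -0.3980, -0.5405] → [0.2115, 0.9106, 0.0077, -0.4161, 0.0890, 0.9050]
J6: z=[0.7087, 0.6552, 0.2614] o=[-0.2090, -0.7131, -0.3995] → [0.4362, -0.4237, -0.1208, 0.7087, 0.6552, 0.2614]
V = J·q̇ = [-0.0357, -0.1632, -0.7273, 0.8099, 0.9691, -0.2040]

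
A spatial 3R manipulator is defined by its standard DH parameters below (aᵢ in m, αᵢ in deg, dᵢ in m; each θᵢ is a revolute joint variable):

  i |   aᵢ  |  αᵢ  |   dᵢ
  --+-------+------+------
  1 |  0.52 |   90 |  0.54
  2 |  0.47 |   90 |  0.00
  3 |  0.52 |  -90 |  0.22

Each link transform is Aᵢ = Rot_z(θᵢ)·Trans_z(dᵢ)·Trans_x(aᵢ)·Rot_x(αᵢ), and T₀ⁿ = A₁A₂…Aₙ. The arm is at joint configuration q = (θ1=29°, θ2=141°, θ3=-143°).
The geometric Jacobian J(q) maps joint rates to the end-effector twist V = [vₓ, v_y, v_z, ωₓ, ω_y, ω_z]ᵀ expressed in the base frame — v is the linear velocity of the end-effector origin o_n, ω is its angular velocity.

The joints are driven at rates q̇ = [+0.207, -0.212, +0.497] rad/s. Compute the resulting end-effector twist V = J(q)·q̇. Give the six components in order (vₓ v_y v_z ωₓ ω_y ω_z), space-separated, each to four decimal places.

o_n = [0.3870, 0.5723, 0.7454]
J₁: ẑ×o_n = [-0.5723, 0.3870, 0.0000], ω = ẑ
J2: z=[0.4848, -0.8746, 0.0000] o=[0.4548, 0.2521, 0.5400] → [-0.1796, -0.0996, 0.0959, 0.4848, -0.8746, 0.0000]
J3: z=[0.5504, 0.3051, 0.7771] o=[0.1353, 0.0750, 0.8358] → [-0.4140, 0.2453, 0.1969, 0.5504, 0.3051, 0.7771]
V = J·q̇ = [-0.2862, 0.2231, 0.0775, 0.1708, 0.3371, 0.5932]

-0.2862 0.2231 0.0775 0.1708 0.3371 0.5932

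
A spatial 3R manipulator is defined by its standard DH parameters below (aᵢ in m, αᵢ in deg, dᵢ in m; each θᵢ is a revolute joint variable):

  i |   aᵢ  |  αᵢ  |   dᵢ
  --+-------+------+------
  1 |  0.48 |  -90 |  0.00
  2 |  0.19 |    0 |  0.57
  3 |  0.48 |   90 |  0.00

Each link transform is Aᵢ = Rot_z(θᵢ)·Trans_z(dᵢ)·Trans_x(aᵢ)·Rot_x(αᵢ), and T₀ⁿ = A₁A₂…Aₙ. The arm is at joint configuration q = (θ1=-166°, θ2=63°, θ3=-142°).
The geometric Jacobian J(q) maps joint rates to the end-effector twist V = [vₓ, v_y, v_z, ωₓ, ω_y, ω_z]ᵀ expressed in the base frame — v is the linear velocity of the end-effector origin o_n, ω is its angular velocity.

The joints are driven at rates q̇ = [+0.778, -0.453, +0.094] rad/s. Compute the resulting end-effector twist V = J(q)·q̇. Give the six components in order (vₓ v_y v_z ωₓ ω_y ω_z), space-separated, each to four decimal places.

0.6438 -0.3669 0.0720 -0.0868 0.3483 0.7780

o_n = [-0.5004, -0.7122, 0.3019]
J₁: ẑ×o_n = [0.7122, -0.5004, 0.0000], ω = ẑ
J2: z=[0.2419, -0.9703, 0.0000] o=[-0.4657, -0.1161, 0.0000] → [-0.2929, -0.0730, -0.1778, 0.2419, -0.9703, 0.0000]
J3: z=[0.2419, -0.9703, 0.0000] o=[-0.4115, -0.6901, -0.1693] → [-0.4572, -0.1140, -0.0916, 0.2419, -0.9703, 0.0000]
V = J·q̇ = [0.6438, -0.3669, 0.0720, -0.0868, 0.3483, 0.7780]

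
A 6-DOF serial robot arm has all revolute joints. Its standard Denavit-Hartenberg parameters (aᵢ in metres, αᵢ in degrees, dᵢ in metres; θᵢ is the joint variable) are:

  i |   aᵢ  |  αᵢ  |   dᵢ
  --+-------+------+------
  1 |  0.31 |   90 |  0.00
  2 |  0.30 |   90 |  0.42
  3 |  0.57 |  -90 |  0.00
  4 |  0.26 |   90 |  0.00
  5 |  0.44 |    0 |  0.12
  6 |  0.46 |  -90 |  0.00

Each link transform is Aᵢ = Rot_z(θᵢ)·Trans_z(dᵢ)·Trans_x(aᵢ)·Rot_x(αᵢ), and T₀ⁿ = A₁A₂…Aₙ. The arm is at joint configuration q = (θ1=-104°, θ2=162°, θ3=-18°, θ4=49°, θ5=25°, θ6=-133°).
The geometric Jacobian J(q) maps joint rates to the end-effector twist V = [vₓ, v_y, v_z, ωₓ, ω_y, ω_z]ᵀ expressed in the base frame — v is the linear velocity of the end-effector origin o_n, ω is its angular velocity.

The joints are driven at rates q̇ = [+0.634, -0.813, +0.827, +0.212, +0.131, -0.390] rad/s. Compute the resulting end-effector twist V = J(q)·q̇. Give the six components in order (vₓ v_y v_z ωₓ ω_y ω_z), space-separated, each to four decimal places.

-1.3021 0.6741 1.0999 0.4578 -0.4414 1.2217

o_n = [0.3424, 0.8438, 0.0665]
J₁: ẑ×o_n = [-0.8438, 0.3424, 0.0000], ω = ẑ
J2: z=[-0.9703, 0.2419, 0.0000] o=[-0.0750, -0.3008, 0.0000] → [0.0161, 0.0645, -1.2116, -0.9703, 0.2419, 0.0000]
J3: z=[-0.0748, -0.2998, 0.9511] o=[-0.4135, 0.0777, 0.0927] → [-0.7208, 0.7169, 0.1694, -0.0748, -0.2998, 0.9511]
J4: z=[-0.8517, 0.5152, 0.0955] o=[-0.1179, 0.5353, 0.2602] → [-0.1293, -0.1211, -0.4999, -0.8517, 0.5152, 0.0955]
J5: z=[0.3424, 0.4092, 0.8458] o=[-0.0147, 0.7311, 0.1237] → [-0.1188, 0.3216, -0.1075, 0.3424, 0.4092, 0.8458]
J6: z=[0.3424, 0.4092, 0.8458] o=[0.0262, 1.1763, 0.0336] → [0.2946, 0.2562, -0.2432, 0.3424, 0.4092, 0.8458]
V = J·q̇ = [-1.3021, 0.6741, 1.0999, 0.4578, -0.4414, 1.2217]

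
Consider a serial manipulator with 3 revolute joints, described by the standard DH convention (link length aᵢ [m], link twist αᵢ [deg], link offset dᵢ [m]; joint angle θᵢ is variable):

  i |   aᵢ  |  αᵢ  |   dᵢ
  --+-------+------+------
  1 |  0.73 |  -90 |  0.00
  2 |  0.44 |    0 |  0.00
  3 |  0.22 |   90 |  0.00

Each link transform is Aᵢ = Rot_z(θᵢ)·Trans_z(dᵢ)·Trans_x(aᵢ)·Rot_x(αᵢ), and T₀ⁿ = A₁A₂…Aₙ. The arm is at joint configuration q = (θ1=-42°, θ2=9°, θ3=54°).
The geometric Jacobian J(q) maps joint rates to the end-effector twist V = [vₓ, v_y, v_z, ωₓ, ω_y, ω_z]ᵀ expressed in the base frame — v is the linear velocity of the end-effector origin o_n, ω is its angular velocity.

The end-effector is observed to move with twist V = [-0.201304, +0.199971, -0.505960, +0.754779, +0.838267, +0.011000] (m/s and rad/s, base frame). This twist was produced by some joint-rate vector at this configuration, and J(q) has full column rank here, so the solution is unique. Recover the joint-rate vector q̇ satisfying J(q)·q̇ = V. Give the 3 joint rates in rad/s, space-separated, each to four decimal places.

o_n = [0.9397, -0.8461, -0.2649]
J₁: ẑ×o_n = [0.8461, 0.9397, -0.0000], ω = ẑ
J2: z=[0.6691, 0.7431, 0.0000] o=[0.5425, -0.4885, 0.0000] → [-0.1968, 0.1772, -0.5345, 0.6691, 0.7431, 0.0000]
J3: z=[0.6691, 0.7431, 0.0000] o=[0.8655, -0.7793, -0.0688] → [-0.1457, 0.1312, -0.0999, 0.6691, 0.7431, 0.0000]
q̇ = J⁺·V = [0.0110, 0.9050, 0.2230]

0.0110 0.9050 0.2230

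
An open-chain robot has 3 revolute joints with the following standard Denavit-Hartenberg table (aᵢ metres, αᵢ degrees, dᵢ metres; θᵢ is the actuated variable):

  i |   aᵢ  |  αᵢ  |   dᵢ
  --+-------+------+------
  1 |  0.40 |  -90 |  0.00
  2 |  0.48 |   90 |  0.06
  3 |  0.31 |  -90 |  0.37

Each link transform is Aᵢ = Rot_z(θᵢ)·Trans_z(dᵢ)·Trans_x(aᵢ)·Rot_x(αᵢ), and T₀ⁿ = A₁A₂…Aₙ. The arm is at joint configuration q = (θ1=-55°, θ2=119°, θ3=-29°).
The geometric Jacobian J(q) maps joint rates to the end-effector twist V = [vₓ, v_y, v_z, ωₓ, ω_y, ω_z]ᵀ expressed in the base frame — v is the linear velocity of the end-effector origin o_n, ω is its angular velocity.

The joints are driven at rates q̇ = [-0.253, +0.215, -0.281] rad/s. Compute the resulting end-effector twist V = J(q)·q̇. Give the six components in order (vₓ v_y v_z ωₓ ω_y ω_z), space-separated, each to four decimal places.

-0.2414 0.0534 0.0457 0.0352 0.3246 -0.1168

o_n = [0.1322, -0.3462, -0.8363]
J₁: ẑ×o_n = [0.3462, 0.1322, -0.0000], ω = ẑ
J2: z=[0.8192, 0.5736, 0.0000] o=[0.2294, -0.3277, 0.0000] → [-0.4797, 0.6851, 0.0405, 0.8192, 0.5736, 0.0000]
J3: z=[0.5017, -0.7164, -0.4848] o=[0.1451, -0.1026, -0.4198] → [0.1803, 0.2152, -0.1314, 0.5017, -0.7164, -0.4848]
V = J·q̇ = [-0.2414, 0.0534, 0.0457, 0.0352, 0.3246, -0.1168]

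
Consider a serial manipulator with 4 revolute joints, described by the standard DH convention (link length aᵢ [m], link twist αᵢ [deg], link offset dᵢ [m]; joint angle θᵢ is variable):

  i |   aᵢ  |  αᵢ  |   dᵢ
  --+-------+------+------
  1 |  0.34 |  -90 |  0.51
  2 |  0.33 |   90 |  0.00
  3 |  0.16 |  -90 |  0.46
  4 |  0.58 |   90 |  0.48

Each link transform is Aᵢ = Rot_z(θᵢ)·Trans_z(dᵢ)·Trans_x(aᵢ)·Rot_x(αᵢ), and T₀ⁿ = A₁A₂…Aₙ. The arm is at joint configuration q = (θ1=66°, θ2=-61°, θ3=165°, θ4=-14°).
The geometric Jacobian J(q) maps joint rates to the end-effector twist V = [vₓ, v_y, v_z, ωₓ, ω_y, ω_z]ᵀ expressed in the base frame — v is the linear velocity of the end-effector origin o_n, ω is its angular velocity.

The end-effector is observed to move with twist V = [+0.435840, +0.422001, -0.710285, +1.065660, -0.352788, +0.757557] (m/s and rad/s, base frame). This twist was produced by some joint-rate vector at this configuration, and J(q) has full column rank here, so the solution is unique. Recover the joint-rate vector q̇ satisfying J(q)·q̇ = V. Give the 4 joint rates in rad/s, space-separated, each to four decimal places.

o_n = [0.0803, -0.4996, 0.3704]
J₁: ẑ×o_n = [0.4996, 0.0803, -0.0000], ω = ẑ
J2: z=[-0.9135, 0.4067, 0.0000] o=[0.1383, 0.3106, 0.5100] → [-0.0568, -0.1275, 0.7638, -0.9135, 0.4067, 0.0000]
J3: z=[-0.3557, -0.7990, 0.4848] o=[0.2034, 0.4568, 0.7986] → [0.8058, -0.2120, 0.2419, -0.3557, -0.7990, 0.4848]
J4: z=[0.8314, -0.5075, -0.2264] o=[-0.0286, 0.0376, 0.8865] → [0.1403, 0.4044, -0.3914, 0.8314, -0.5075, -0.2264]
q̇ = J⁺·V = [0.9840, -0.5790, -0.2070, 0.5570]

0.9840 -0.5790 -0.2070 0.5570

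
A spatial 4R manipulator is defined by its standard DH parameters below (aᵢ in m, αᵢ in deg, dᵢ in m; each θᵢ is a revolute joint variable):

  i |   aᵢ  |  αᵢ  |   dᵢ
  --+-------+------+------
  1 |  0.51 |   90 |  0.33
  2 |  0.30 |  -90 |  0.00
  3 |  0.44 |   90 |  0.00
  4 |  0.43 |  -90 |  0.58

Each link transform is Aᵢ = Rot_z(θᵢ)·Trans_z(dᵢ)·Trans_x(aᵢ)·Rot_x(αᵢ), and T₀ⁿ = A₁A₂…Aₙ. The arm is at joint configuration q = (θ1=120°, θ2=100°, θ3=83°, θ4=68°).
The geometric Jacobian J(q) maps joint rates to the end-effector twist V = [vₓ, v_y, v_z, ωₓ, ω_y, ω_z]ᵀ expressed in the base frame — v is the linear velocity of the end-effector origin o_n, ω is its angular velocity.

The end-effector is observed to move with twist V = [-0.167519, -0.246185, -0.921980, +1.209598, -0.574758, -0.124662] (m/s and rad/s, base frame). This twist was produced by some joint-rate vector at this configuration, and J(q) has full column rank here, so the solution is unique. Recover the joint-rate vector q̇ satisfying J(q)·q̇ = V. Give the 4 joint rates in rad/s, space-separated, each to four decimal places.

o_n = [-0.4318, -0.3040, 1.1953]
J₁: ẑ×o_n = [0.3040, -0.4318, 0.0000], ω = ẑ
J2: z=[0.8660, 0.5000, 0.0000] o=[-0.2550, 0.4417, 0.3300] → [0.4326, -0.7494, -0.5574, 0.8660, 0.5000, 0.0000]
J3: z=[0.4924, -0.8529, -0.1736] o=[-0.2290, 0.3966, 0.6254] → [-0.6077, -0.2454, -0.5179, 0.4924, -0.8529, -0.1736]
J4: z=[0.1917, -0.0883, 0.9775] o=[-0.6025, 0.1701, 0.6783] → [0.4178, 0.0678, -0.0758, 0.1917, -0.0883, 0.9775]
q̇ = J⁺·V = [-0.9240, 0.6400, 0.9470, 0.9860]

-0.9240 0.6400 0.9470 0.9860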